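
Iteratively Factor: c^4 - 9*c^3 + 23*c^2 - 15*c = (c - 5)*(c^3 - 4*c^2 + 3*c) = (c - 5)*(c - 3)*(c^2 - c) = (c - 5)*(c - 3)*(c - 1)*(c)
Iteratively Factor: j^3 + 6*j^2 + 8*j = (j + 2)*(j^2 + 4*j) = j*(j + 2)*(j + 4)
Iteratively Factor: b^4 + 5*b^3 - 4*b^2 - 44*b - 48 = (b + 4)*(b^3 + b^2 - 8*b - 12) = (b + 2)*(b + 4)*(b^2 - b - 6) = (b + 2)^2*(b + 4)*(b - 3)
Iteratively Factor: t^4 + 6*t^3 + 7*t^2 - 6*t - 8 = (t + 4)*(t^3 + 2*t^2 - t - 2) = (t - 1)*(t + 4)*(t^2 + 3*t + 2) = (t - 1)*(t + 1)*(t + 4)*(t + 2)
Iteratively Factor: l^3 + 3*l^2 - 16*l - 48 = (l + 3)*(l^2 - 16) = (l - 4)*(l + 3)*(l + 4)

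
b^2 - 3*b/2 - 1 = (b - 2)*(b + 1/2)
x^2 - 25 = (x - 5)*(x + 5)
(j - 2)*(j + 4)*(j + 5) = j^3 + 7*j^2 + 2*j - 40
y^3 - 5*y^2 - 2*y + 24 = (y - 4)*(y - 3)*(y + 2)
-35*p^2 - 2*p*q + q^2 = (-7*p + q)*(5*p + q)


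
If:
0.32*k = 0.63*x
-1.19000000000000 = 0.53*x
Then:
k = -4.42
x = -2.25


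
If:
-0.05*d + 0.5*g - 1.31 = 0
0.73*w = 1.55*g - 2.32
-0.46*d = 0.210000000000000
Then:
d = -0.46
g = 2.57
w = 2.29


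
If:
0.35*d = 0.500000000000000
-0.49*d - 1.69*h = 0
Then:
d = 1.43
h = -0.41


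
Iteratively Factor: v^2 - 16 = (v + 4)*(v - 4)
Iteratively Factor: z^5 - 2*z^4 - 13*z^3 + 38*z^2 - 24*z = (z - 1)*(z^4 - z^3 - 14*z^2 + 24*z) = (z - 1)*(z + 4)*(z^3 - 5*z^2 + 6*z) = z*(z - 1)*(z + 4)*(z^2 - 5*z + 6) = z*(z - 3)*(z - 1)*(z + 4)*(z - 2)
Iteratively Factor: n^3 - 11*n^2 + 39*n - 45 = (n - 3)*(n^2 - 8*n + 15) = (n - 3)^2*(n - 5)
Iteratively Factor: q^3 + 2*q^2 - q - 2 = (q + 2)*(q^2 - 1) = (q - 1)*(q + 2)*(q + 1)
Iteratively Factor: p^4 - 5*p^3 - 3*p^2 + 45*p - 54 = (p + 3)*(p^3 - 8*p^2 + 21*p - 18) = (p - 2)*(p + 3)*(p^2 - 6*p + 9) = (p - 3)*(p - 2)*(p + 3)*(p - 3)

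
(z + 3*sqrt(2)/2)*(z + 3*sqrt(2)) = z^2 + 9*sqrt(2)*z/2 + 9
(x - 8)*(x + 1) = x^2 - 7*x - 8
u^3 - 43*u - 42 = (u - 7)*(u + 1)*(u + 6)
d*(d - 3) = d^2 - 3*d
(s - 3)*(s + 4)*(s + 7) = s^3 + 8*s^2 - 5*s - 84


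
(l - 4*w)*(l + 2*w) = l^2 - 2*l*w - 8*w^2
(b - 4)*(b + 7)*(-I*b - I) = -I*b^3 - 4*I*b^2 + 25*I*b + 28*I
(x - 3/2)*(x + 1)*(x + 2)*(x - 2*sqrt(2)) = x^4 - 2*sqrt(2)*x^3 + 3*x^3/2 - 3*sqrt(2)*x^2 - 5*x^2/2 - 3*x + 5*sqrt(2)*x + 6*sqrt(2)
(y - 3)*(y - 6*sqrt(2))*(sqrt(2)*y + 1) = sqrt(2)*y^3 - 11*y^2 - 3*sqrt(2)*y^2 - 6*sqrt(2)*y + 33*y + 18*sqrt(2)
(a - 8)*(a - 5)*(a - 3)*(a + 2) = a^4 - 14*a^3 + 47*a^2 + 38*a - 240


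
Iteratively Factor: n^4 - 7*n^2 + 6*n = (n + 3)*(n^3 - 3*n^2 + 2*n) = (n - 2)*(n + 3)*(n^2 - n) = (n - 2)*(n - 1)*(n + 3)*(n)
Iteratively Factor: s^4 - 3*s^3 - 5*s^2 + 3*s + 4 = (s - 1)*(s^3 - 2*s^2 - 7*s - 4) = (s - 1)*(s + 1)*(s^2 - 3*s - 4) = (s - 1)*(s + 1)^2*(s - 4)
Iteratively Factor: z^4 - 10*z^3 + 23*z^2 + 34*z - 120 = (z + 2)*(z^3 - 12*z^2 + 47*z - 60) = (z - 3)*(z + 2)*(z^2 - 9*z + 20) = (z - 5)*(z - 3)*(z + 2)*(z - 4)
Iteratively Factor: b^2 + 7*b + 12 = (b + 3)*(b + 4)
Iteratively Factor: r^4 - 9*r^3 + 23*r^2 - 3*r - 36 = (r - 3)*(r^3 - 6*r^2 + 5*r + 12) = (r - 3)^2*(r^2 - 3*r - 4) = (r - 3)^2*(r + 1)*(r - 4)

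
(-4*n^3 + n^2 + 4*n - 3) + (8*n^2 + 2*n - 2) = -4*n^3 + 9*n^2 + 6*n - 5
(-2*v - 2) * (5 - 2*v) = 4*v^2 - 6*v - 10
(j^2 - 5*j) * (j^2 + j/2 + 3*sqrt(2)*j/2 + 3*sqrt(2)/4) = j^4 - 9*j^3/2 + 3*sqrt(2)*j^3/2 - 27*sqrt(2)*j^2/4 - 5*j^2/2 - 15*sqrt(2)*j/4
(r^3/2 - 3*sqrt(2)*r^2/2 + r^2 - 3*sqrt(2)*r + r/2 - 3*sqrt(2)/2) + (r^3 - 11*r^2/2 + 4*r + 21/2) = 3*r^3/2 - 9*r^2/2 - 3*sqrt(2)*r^2/2 - 3*sqrt(2)*r + 9*r/2 - 3*sqrt(2)/2 + 21/2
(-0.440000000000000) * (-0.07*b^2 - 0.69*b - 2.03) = 0.0308*b^2 + 0.3036*b + 0.8932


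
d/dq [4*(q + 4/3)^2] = 8*q + 32/3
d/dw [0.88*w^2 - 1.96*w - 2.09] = 1.76*w - 1.96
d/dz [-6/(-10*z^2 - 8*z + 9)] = 24*(-5*z - 2)/(10*z^2 + 8*z - 9)^2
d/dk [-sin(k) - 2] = -cos(k)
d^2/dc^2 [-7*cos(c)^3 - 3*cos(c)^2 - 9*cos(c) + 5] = 57*cos(c)/4 + 6*cos(2*c) + 63*cos(3*c)/4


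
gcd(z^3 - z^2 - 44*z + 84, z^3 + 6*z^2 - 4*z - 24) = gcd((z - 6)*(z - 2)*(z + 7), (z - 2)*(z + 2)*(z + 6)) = z - 2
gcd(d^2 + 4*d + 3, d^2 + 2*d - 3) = d + 3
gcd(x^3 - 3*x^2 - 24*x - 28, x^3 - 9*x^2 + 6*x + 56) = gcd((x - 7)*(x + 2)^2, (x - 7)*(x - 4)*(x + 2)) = x^2 - 5*x - 14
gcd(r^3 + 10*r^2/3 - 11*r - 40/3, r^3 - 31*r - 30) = r^2 + 6*r + 5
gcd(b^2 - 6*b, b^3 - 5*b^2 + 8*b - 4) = 1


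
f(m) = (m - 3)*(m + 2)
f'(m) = 2*m - 1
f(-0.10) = -5.89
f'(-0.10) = -1.20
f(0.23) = -6.18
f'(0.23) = -0.54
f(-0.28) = -5.64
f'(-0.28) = -1.56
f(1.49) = -5.27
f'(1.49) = 1.98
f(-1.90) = -0.49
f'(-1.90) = -4.80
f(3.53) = 2.93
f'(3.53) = 6.06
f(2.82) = -0.87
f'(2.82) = 4.64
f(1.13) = -5.85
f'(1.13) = 1.26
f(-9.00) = 84.00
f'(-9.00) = -19.00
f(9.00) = 66.00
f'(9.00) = 17.00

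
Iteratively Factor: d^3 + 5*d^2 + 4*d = (d)*(d^2 + 5*d + 4) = d*(d + 4)*(d + 1)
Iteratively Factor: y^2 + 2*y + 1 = (y + 1)*(y + 1)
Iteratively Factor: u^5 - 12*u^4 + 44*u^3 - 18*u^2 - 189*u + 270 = (u - 5)*(u^4 - 7*u^3 + 9*u^2 + 27*u - 54) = (u - 5)*(u - 3)*(u^3 - 4*u^2 - 3*u + 18) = (u - 5)*(u - 3)*(u + 2)*(u^2 - 6*u + 9) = (u - 5)*(u - 3)^2*(u + 2)*(u - 3)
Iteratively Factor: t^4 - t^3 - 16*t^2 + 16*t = (t)*(t^3 - t^2 - 16*t + 16) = t*(t + 4)*(t^2 - 5*t + 4) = t*(t - 1)*(t + 4)*(t - 4)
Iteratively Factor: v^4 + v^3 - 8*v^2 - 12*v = (v + 2)*(v^3 - v^2 - 6*v) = v*(v + 2)*(v^2 - v - 6) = v*(v + 2)^2*(v - 3)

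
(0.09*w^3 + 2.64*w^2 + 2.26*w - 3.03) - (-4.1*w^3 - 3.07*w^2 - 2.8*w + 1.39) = 4.19*w^3 + 5.71*w^2 + 5.06*w - 4.42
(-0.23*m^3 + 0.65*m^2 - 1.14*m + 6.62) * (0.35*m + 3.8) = -0.0805*m^4 - 0.6465*m^3 + 2.071*m^2 - 2.015*m + 25.156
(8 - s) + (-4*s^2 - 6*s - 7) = -4*s^2 - 7*s + 1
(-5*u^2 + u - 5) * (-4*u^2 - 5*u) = 20*u^4 + 21*u^3 + 15*u^2 + 25*u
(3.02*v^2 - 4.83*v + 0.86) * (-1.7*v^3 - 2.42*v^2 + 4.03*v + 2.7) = -5.134*v^5 + 0.902600000000001*v^4 + 22.3972*v^3 - 13.3921*v^2 - 9.5752*v + 2.322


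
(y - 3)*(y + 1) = y^2 - 2*y - 3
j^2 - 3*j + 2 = (j - 2)*(j - 1)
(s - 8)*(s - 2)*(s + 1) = s^3 - 9*s^2 + 6*s + 16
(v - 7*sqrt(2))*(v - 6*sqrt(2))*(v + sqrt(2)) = v^3 - 12*sqrt(2)*v^2 + 58*v + 84*sqrt(2)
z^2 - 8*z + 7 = (z - 7)*(z - 1)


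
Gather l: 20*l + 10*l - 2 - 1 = 30*l - 3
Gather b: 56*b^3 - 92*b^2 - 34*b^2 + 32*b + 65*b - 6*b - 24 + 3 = 56*b^3 - 126*b^2 + 91*b - 21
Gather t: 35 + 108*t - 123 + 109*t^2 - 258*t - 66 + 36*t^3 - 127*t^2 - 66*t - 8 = 36*t^3 - 18*t^2 - 216*t - 162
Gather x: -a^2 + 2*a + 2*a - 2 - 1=-a^2 + 4*a - 3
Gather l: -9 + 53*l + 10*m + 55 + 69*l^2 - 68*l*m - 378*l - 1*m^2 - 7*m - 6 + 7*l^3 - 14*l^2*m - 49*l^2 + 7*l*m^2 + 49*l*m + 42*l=7*l^3 + l^2*(20 - 14*m) + l*(7*m^2 - 19*m - 283) - m^2 + 3*m + 40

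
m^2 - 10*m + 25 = (m - 5)^2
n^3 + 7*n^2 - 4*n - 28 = (n - 2)*(n + 2)*(n + 7)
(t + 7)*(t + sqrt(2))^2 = t^3 + 2*sqrt(2)*t^2 + 7*t^2 + 2*t + 14*sqrt(2)*t + 14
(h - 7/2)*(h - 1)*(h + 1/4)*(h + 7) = h^4 + 11*h^3/4 - 219*h^2/8 + 35*h/2 + 49/8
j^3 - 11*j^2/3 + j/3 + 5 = (j - 3)*(j - 5/3)*(j + 1)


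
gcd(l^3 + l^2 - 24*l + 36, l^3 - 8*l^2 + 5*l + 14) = l - 2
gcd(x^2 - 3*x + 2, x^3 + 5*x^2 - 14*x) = x - 2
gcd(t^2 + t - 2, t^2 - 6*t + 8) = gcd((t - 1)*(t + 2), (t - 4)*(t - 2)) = 1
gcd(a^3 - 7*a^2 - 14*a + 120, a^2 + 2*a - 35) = a - 5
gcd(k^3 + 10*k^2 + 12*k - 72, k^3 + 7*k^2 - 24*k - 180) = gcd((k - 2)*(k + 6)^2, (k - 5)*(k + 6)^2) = k^2 + 12*k + 36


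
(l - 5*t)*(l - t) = l^2 - 6*l*t + 5*t^2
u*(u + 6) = u^2 + 6*u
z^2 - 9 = (z - 3)*(z + 3)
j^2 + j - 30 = (j - 5)*(j + 6)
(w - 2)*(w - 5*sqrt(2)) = w^2 - 5*sqrt(2)*w - 2*w + 10*sqrt(2)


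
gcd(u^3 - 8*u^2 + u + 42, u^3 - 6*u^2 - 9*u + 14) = u^2 - 5*u - 14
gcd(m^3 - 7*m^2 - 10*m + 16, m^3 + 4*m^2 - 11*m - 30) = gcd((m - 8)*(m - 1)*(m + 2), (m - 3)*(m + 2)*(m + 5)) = m + 2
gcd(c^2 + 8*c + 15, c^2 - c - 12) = c + 3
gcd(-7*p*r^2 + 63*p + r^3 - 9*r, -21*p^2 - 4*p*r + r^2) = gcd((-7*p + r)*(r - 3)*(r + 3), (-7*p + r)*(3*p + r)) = 7*p - r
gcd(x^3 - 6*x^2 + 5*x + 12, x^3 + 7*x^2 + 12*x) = 1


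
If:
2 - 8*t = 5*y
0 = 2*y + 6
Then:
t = 17/8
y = -3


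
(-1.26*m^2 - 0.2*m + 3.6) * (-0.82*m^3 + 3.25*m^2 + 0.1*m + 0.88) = 1.0332*m^5 - 3.931*m^4 - 3.728*m^3 + 10.5712*m^2 + 0.184*m + 3.168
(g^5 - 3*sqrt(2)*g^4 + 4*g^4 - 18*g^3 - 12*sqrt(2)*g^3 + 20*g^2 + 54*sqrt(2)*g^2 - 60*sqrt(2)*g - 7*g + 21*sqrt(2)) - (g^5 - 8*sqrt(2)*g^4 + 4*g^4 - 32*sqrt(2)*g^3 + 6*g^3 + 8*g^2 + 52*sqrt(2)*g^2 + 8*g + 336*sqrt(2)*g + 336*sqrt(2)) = 5*sqrt(2)*g^4 - 24*g^3 + 20*sqrt(2)*g^3 + 2*sqrt(2)*g^2 + 12*g^2 - 396*sqrt(2)*g - 15*g - 315*sqrt(2)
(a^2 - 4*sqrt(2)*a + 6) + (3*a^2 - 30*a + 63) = 4*a^2 - 30*a - 4*sqrt(2)*a + 69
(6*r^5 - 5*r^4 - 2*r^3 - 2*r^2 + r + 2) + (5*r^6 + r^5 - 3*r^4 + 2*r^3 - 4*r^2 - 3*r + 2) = 5*r^6 + 7*r^5 - 8*r^4 - 6*r^2 - 2*r + 4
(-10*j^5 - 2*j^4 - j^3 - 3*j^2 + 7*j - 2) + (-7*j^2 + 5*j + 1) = -10*j^5 - 2*j^4 - j^3 - 10*j^2 + 12*j - 1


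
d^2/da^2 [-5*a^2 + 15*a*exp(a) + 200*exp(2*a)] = 15*a*exp(a) + 800*exp(2*a) + 30*exp(a) - 10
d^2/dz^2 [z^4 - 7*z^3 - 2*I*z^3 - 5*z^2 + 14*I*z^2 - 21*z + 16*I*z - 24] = 12*z^2 + z*(-42 - 12*I) - 10 + 28*I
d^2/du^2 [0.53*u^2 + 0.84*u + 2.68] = 1.06000000000000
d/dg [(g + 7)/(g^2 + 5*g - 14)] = -1/(g^2 - 4*g + 4)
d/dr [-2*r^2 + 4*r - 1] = 4 - 4*r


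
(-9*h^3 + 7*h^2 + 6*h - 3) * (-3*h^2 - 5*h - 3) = 27*h^5 + 24*h^4 - 26*h^3 - 42*h^2 - 3*h + 9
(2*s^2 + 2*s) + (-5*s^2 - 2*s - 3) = -3*s^2 - 3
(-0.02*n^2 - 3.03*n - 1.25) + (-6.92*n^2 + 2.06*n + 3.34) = -6.94*n^2 - 0.97*n + 2.09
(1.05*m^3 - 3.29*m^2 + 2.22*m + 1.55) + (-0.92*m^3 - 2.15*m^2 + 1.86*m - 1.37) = 0.13*m^3 - 5.44*m^2 + 4.08*m + 0.18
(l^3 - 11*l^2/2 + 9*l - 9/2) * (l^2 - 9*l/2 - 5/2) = l^5 - 10*l^4 + 125*l^3/4 - 125*l^2/4 - 9*l/4 + 45/4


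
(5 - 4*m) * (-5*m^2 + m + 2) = 20*m^3 - 29*m^2 - 3*m + 10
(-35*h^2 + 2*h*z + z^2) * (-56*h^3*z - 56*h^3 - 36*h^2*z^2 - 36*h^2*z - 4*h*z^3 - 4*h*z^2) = 1960*h^5*z + 1960*h^5 + 1148*h^4*z^2 + 1148*h^4*z + 12*h^3*z^3 + 12*h^3*z^2 - 44*h^2*z^4 - 44*h^2*z^3 - 4*h*z^5 - 4*h*z^4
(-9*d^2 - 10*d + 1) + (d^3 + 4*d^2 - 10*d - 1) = d^3 - 5*d^2 - 20*d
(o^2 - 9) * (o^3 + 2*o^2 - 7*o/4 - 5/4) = o^5 + 2*o^4 - 43*o^3/4 - 77*o^2/4 + 63*o/4 + 45/4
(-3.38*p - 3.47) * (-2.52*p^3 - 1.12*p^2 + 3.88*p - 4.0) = 8.5176*p^4 + 12.53*p^3 - 9.228*p^2 + 0.0564*p + 13.88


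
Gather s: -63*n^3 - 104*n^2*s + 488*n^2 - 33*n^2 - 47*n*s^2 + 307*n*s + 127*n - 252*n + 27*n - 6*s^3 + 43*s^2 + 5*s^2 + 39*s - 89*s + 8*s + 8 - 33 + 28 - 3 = -63*n^3 + 455*n^2 - 98*n - 6*s^3 + s^2*(48 - 47*n) + s*(-104*n^2 + 307*n - 42)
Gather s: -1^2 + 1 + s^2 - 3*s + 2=s^2 - 3*s + 2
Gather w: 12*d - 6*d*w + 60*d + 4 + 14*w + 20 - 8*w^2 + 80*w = 72*d - 8*w^2 + w*(94 - 6*d) + 24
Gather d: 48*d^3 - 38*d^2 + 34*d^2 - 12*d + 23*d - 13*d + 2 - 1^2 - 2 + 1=48*d^3 - 4*d^2 - 2*d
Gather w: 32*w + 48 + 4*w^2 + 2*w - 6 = 4*w^2 + 34*w + 42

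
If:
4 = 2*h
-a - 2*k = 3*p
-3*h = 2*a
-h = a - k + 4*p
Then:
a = -3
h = 2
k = 9/11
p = 5/11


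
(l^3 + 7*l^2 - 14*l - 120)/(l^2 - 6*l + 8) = (l^2 + 11*l + 30)/(l - 2)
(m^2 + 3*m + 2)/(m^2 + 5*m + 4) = (m + 2)/(m + 4)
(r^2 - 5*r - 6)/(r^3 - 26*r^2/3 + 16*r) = 3*(r + 1)/(r*(3*r - 8))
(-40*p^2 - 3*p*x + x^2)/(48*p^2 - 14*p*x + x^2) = (5*p + x)/(-6*p + x)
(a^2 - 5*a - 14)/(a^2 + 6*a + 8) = (a - 7)/(a + 4)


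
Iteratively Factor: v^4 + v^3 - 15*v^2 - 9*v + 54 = (v - 3)*(v^3 + 4*v^2 - 3*v - 18) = (v - 3)*(v + 3)*(v^2 + v - 6) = (v - 3)*(v - 2)*(v + 3)*(v + 3)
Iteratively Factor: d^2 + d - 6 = (d - 2)*(d + 3)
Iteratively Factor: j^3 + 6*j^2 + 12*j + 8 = (j + 2)*(j^2 + 4*j + 4) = (j + 2)^2*(j + 2)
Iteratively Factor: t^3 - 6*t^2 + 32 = (t + 2)*(t^2 - 8*t + 16) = (t - 4)*(t + 2)*(t - 4)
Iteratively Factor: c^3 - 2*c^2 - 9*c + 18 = (c - 2)*(c^2 - 9) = (c - 3)*(c - 2)*(c + 3)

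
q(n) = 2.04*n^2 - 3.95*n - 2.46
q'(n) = 4.08*n - 3.95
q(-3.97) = 45.37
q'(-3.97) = -20.15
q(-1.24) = 5.57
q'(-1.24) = -9.01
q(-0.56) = 0.39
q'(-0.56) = -6.23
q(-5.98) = 94.11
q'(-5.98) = -28.35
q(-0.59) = 0.58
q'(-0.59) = -6.36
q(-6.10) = 97.54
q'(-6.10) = -28.84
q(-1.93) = 12.76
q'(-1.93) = -11.82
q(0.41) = -3.74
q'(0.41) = -2.28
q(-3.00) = 27.75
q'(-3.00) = -16.19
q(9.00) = 127.23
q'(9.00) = 32.77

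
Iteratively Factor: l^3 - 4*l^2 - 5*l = (l)*(l^2 - 4*l - 5) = l*(l + 1)*(l - 5)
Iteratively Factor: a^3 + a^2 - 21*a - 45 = (a + 3)*(a^2 - 2*a - 15) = (a + 3)^2*(a - 5)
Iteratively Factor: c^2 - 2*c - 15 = (c - 5)*(c + 3)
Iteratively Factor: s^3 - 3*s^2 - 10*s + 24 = (s + 3)*(s^2 - 6*s + 8) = (s - 2)*(s + 3)*(s - 4)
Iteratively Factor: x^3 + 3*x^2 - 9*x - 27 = (x - 3)*(x^2 + 6*x + 9) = (x - 3)*(x + 3)*(x + 3)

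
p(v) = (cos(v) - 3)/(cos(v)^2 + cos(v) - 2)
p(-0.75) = 3.09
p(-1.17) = 1.79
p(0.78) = 2.92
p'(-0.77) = 5.68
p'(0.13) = -1213.75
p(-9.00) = 1.88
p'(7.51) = -1.14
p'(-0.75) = 6.16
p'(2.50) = 0.57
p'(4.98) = 0.87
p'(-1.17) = 1.38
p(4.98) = 1.64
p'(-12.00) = -14.56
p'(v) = (2*sin(v)*cos(v) + sin(v))*(cos(v) - 3)/(cos(v)^2 + cos(v) - 2)^2 - sin(v)/(cos(v)^2 + cos(v) - 2)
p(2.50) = 1.76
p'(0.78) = -5.45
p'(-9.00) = -0.50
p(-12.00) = 4.86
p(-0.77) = 2.98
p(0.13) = 79.56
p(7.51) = 1.72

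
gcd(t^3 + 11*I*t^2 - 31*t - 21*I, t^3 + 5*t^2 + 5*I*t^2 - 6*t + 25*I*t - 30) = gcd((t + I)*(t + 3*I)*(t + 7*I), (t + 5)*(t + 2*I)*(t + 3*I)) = t + 3*I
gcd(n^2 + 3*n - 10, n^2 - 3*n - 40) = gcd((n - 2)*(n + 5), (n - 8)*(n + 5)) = n + 5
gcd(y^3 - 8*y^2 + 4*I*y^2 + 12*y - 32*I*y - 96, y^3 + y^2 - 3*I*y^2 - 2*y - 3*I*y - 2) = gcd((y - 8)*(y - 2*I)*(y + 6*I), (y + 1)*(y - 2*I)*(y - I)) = y - 2*I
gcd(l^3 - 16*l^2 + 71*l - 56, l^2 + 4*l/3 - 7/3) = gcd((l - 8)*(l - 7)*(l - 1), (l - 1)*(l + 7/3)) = l - 1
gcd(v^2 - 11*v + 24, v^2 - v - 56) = v - 8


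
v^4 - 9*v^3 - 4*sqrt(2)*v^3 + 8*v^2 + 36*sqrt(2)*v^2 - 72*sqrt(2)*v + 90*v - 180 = (v - 6)*(v - 3)*(v - 5*sqrt(2))*(v + sqrt(2))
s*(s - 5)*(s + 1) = s^3 - 4*s^2 - 5*s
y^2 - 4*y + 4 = (y - 2)^2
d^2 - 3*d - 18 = (d - 6)*(d + 3)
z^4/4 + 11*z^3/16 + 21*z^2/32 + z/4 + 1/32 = (z/4 + 1/4)*(z + 1/4)*(z + 1/2)*(z + 1)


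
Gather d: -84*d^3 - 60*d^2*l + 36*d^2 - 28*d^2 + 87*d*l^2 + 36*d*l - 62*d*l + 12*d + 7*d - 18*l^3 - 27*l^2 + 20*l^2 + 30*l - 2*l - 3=-84*d^3 + d^2*(8 - 60*l) + d*(87*l^2 - 26*l + 19) - 18*l^3 - 7*l^2 + 28*l - 3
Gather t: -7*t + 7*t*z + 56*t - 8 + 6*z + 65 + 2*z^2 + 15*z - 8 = t*(7*z + 49) + 2*z^2 + 21*z + 49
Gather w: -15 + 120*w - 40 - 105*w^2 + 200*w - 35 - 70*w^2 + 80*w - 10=-175*w^2 + 400*w - 100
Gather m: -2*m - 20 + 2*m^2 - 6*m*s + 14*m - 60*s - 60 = 2*m^2 + m*(12 - 6*s) - 60*s - 80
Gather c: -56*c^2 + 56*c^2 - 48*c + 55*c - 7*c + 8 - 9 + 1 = 0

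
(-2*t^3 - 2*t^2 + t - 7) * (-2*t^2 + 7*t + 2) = 4*t^5 - 10*t^4 - 20*t^3 + 17*t^2 - 47*t - 14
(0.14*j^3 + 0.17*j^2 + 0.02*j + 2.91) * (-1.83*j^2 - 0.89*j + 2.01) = -0.2562*j^5 - 0.4357*j^4 + 0.0935*j^3 - 5.0014*j^2 - 2.5497*j + 5.8491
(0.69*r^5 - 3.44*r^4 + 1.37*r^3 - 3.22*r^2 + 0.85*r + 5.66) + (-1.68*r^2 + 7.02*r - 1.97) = 0.69*r^5 - 3.44*r^4 + 1.37*r^3 - 4.9*r^2 + 7.87*r + 3.69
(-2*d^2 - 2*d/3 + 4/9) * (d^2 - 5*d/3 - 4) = -2*d^4 + 8*d^3/3 + 86*d^2/9 + 52*d/27 - 16/9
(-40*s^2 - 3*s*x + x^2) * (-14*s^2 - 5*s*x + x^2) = 560*s^4 + 242*s^3*x - 39*s^2*x^2 - 8*s*x^3 + x^4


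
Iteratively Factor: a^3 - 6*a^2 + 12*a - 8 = (a - 2)*(a^2 - 4*a + 4) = (a - 2)^2*(a - 2)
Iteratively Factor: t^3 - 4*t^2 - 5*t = (t)*(t^2 - 4*t - 5) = t*(t - 5)*(t + 1)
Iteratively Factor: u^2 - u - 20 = (u - 5)*(u + 4)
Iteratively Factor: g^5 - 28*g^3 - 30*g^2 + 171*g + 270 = (g - 5)*(g^4 + 5*g^3 - 3*g^2 - 45*g - 54) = (g - 5)*(g + 2)*(g^3 + 3*g^2 - 9*g - 27) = (g - 5)*(g + 2)*(g + 3)*(g^2 - 9) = (g - 5)*(g - 3)*(g + 2)*(g + 3)*(g + 3)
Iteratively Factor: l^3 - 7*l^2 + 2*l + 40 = (l - 4)*(l^2 - 3*l - 10) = (l - 5)*(l - 4)*(l + 2)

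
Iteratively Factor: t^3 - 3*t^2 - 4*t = (t + 1)*(t^2 - 4*t) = t*(t + 1)*(t - 4)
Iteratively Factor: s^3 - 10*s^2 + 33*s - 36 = (s - 3)*(s^2 - 7*s + 12) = (s - 3)^2*(s - 4)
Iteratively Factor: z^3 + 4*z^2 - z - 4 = (z + 1)*(z^2 + 3*z - 4) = (z + 1)*(z + 4)*(z - 1)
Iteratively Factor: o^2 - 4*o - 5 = (o + 1)*(o - 5)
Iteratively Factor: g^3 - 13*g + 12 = (g + 4)*(g^2 - 4*g + 3) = (g - 1)*(g + 4)*(g - 3)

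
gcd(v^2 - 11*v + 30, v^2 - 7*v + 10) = v - 5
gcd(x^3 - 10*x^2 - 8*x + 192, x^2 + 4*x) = x + 4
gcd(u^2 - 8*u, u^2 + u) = u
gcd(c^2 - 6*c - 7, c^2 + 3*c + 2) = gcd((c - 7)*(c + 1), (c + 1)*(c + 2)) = c + 1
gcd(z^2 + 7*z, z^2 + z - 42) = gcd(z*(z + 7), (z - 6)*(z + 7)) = z + 7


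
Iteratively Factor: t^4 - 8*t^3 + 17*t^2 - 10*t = (t - 5)*(t^3 - 3*t^2 + 2*t) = t*(t - 5)*(t^2 - 3*t + 2) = t*(t - 5)*(t - 2)*(t - 1)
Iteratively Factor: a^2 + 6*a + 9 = (a + 3)*(a + 3)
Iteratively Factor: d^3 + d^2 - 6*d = (d - 2)*(d^2 + 3*d) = d*(d - 2)*(d + 3)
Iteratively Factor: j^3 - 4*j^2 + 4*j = (j - 2)*(j^2 - 2*j) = j*(j - 2)*(j - 2)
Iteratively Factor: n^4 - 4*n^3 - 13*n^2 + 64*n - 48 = (n - 3)*(n^3 - n^2 - 16*n + 16) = (n - 3)*(n - 1)*(n^2 - 16) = (n - 3)*(n - 1)*(n + 4)*(n - 4)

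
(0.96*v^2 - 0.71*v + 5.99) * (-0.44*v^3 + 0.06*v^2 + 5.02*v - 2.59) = -0.4224*v^5 + 0.37*v^4 + 2.141*v^3 - 5.6912*v^2 + 31.9087*v - 15.5141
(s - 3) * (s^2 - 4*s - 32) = s^3 - 7*s^2 - 20*s + 96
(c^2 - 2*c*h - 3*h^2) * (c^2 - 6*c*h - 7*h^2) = c^4 - 8*c^3*h + 2*c^2*h^2 + 32*c*h^3 + 21*h^4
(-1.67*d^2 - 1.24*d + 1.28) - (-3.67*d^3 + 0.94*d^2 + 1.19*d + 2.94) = 3.67*d^3 - 2.61*d^2 - 2.43*d - 1.66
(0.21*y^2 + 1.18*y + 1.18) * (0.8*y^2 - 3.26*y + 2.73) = 0.168*y^4 + 0.2594*y^3 - 2.3295*y^2 - 0.6254*y + 3.2214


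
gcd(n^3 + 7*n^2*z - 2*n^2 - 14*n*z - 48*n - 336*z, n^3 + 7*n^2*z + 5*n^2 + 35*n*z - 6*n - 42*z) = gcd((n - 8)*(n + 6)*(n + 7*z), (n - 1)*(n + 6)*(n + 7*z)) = n^2 + 7*n*z + 6*n + 42*z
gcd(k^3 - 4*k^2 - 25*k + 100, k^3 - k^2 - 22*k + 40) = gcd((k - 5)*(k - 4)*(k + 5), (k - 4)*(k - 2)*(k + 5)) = k^2 + k - 20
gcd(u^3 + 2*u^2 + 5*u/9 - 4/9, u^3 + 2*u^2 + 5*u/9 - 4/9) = u^3 + 2*u^2 + 5*u/9 - 4/9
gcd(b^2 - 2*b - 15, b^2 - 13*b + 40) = b - 5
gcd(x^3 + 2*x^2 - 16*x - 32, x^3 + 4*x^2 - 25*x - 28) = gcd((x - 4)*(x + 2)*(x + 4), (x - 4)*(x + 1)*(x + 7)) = x - 4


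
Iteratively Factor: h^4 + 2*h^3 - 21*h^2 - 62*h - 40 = (h + 1)*(h^3 + h^2 - 22*h - 40) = (h - 5)*(h + 1)*(h^2 + 6*h + 8) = (h - 5)*(h + 1)*(h + 2)*(h + 4)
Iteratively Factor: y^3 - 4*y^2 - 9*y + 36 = (y + 3)*(y^2 - 7*y + 12) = (y - 3)*(y + 3)*(y - 4)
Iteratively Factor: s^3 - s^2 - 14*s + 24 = (s - 2)*(s^2 + s - 12) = (s - 3)*(s - 2)*(s + 4)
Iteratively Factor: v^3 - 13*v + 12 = (v + 4)*(v^2 - 4*v + 3) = (v - 1)*(v + 4)*(v - 3)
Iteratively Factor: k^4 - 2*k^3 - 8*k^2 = (k)*(k^3 - 2*k^2 - 8*k) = k^2*(k^2 - 2*k - 8) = k^2*(k - 4)*(k + 2)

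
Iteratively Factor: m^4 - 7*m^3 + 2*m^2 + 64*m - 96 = (m - 2)*(m^3 - 5*m^2 - 8*m + 48) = (m - 4)*(m - 2)*(m^2 - m - 12) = (m - 4)^2*(m - 2)*(m + 3)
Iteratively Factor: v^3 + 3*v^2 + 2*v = (v)*(v^2 + 3*v + 2) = v*(v + 2)*(v + 1)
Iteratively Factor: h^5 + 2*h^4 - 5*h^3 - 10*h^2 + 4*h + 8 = (h + 1)*(h^4 + h^3 - 6*h^2 - 4*h + 8) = (h - 2)*(h + 1)*(h^3 + 3*h^2 - 4) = (h - 2)*(h + 1)*(h + 2)*(h^2 + h - 2) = (h - 2)*(h + 1)*(h + 2)^2*(h - 1)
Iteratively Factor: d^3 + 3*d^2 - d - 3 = (d + 3)*(d^2 - 1) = (d - 1)*(d + 3)*(d + 1)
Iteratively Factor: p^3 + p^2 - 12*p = (p + 4)*(p^2 - 3*p) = (p - 3)*(p + 4)*(p)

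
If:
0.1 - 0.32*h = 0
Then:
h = 0.31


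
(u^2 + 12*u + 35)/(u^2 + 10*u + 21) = (u + 5)/(u + 3)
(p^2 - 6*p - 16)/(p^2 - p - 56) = (p + 2)/(p + 7)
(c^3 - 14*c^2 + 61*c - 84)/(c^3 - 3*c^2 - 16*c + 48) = (c - 7)/(c + 4)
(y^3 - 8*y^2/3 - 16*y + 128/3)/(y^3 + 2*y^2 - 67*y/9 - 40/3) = 3*(y^2 - 16)/(3*y^2 + 14*y + 15)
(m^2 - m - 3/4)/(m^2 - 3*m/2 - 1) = (m - 3/2)/(m - 2)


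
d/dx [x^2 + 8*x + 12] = 2*x + 8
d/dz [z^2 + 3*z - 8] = 2*z + 3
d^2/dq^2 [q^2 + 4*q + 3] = 2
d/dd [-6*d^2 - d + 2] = -12*d - 1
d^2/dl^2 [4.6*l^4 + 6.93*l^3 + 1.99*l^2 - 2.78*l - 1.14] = 55.2*l^2 + 41.58*l + 3.98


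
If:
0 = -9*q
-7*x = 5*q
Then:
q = 0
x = 0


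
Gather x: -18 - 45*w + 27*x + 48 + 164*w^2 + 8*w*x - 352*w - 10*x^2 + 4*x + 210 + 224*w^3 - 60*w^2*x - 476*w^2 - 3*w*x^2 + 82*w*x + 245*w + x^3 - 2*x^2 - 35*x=224*w^3 - 312*w^2 - 152*w + x^3 + x^2*(-3*w - 12) + x*(-60*w^2 + 90*w - 4) + 240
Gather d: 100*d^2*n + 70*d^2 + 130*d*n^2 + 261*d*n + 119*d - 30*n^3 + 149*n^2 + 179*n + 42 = d^2*(100*n + 70) + d*(130*n^2 + 261*n + 119) - 30*n^3 + 149*n^2 + 179*n + 42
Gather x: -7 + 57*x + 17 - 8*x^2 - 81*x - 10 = -8*x^2 - 24*x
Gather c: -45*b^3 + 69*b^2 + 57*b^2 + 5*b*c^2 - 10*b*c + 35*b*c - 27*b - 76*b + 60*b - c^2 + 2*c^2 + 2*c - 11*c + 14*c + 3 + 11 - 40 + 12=-45*b^3 + 126*b^2 - 43*b + c^2*(5*b + 1) + c*(25*b + 5) - 14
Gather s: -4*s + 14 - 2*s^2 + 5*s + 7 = -2*s^2 + s + 21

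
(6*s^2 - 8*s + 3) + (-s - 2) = 6*s^2 - 9*s + 1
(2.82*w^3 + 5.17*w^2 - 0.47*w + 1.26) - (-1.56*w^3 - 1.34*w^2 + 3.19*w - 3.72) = 4.38*w^3 + 6.51*w^2 - 3.66*w + 4.98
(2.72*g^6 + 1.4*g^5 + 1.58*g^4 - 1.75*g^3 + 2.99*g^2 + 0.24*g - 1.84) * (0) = 0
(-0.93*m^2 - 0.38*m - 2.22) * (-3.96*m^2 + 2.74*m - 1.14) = 3.6828*m^4 - 1.0434*m^3 + 8.8102*m^2 - 5.6496*m + 2.5308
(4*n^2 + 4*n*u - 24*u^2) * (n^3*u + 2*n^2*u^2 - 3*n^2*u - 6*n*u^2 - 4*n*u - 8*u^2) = 4*n^5*u + 12*n^4*u^2 - 12*n^4*u - 16*n^3*u^3 - 36*n^3*u^2 - 16*n^3*u - 48*n^2*u^4 + 48*n^2*u^3 - 48*n^2*u^2 + 144*n*u^4 + 64*n*u^3 + 192*u^4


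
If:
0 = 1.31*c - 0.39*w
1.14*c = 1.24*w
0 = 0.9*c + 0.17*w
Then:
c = 0.00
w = 0.00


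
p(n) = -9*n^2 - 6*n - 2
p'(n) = -18*n - 6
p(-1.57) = -14.76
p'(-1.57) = 22.26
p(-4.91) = -189.51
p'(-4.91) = 82.38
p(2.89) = -94.51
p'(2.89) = -58.02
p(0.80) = -12.56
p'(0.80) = -20.40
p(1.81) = -42.34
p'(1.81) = -38.58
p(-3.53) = -92.97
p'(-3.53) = 57.54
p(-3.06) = -67.91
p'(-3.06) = 49.08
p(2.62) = -79.50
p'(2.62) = -53.16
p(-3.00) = -65.00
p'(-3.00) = 48.00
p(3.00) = -101.00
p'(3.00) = -60.00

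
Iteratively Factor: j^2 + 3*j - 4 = (j + 4)*(j - 1)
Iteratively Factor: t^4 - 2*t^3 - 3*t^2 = (t - 3)*(t^3 + t^2) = (t - 3)*(t + 1)*(t^2) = t*(t - 3)*(t + 1)*(t)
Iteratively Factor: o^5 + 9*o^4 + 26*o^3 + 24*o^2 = (o + 3)*(o^4 + 6*o^3 + 8*o^2) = (o + 3)*(o + 4)*(o^3 + 2*o^2) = o*(o + 3)*(o + 4)*(o^2 + 2*o) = o^2*(o + 3)*(o + 4)*(o + 2)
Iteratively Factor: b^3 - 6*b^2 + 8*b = (b - 2)*(b^2 - 4*b) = (b - 4)*(b - 2)*(b)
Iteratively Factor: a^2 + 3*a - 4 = (a + 4)*(a - 1)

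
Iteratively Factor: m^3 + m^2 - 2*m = (m)*(m^2 + m - 2) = m*(m - 1)*(m + 2)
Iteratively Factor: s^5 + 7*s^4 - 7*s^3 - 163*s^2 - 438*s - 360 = (s + 3)*(s^4 + 4*s^3 - 19*s^2 - 106*s - 120) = (s + 2)*(s + 3)*(s^3 + 2*s^2 - 23*s - 60) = (s - 5)*(s + 2)*(s + 3)*(s^2 + 7*s + 12) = (s - 5)*(s + 2)*(s + 3)*(s + 4)*(s + 3)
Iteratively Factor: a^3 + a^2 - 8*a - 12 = (a + 2)*(a^2 - a - 6) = (a - 3)*(a + 2)*(a + 2)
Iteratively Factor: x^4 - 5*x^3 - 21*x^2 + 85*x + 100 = (x + 1)*(x^3 - 6*x^2 - 15*x + 100) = (x + 1)*(x + 4)*(x^2 - 10*x + 25) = (x - 5)*(x + 1)*(x + 4)*(x - 5)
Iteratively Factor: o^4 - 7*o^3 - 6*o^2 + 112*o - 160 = (o - 2)*(o^3 - 5*o^2 - 16*o + 80) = (o - 2)*(o + 4)*(o^2 - 9*o + 20) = (o - 5)*(o - 2)*(o + 4)*(o - 4)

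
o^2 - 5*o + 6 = (o - 3)*(o - 2)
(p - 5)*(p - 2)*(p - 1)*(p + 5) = p^4 - 3*p^3 - 23*p^2 + 75*p - 50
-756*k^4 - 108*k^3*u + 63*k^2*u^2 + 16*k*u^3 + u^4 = (-3*k + u)*(6*k + u)^2*(7*k + u)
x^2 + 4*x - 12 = (x - 2)*(x + 6)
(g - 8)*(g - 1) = g^2 - 9*g + 8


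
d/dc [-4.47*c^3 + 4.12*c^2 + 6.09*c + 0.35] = -13.41*c^2 + 8.24*c + 6.09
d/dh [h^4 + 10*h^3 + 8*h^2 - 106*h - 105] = 4*h^3 + 30*h^2 + 16*h - 106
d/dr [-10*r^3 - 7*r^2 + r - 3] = -30*r^2 - 14*r + 1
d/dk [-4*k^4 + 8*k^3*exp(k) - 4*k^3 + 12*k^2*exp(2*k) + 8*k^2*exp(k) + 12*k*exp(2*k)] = 8*k^3*exp(k) - 16*k^3 + 24*k^2*exp(2*k) + 32*k^2*exp(k) - 12*k^2 + 48*k*exp(2*k) + 16*k*exp(k) + 12*exp(2*k)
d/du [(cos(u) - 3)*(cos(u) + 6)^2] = -3*(cos(u) + 6)*sin(u)*cos(u)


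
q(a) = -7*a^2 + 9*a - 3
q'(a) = 9 - 14*a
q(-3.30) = -108.93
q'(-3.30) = 55.20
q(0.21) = -1.42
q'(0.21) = 6.06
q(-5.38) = -254.03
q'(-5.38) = 84.32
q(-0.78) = -14.28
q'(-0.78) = 19.92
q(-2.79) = -82.60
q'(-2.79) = 48.06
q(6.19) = -215.50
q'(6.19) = -77.66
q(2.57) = -26.10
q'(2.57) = -26.98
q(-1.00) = -19.00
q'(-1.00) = 23.00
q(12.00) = -903.00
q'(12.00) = -159.00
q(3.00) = -39.00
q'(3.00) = -33.00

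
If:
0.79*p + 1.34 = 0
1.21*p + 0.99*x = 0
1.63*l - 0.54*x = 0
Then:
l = 0.69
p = -1.70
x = 2.07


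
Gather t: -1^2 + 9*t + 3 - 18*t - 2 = -9*t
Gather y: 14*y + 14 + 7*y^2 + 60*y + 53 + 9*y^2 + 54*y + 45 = 16*y^2 + 128*y + 112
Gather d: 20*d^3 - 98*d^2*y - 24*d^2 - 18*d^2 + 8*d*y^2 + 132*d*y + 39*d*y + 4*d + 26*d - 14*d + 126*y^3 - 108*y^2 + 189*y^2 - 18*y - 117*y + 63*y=20*d^3 + d^2*(-98*y - 42) + d*(8*y^2 + 171*y + 16) + 126*y^3 + 81*y^2 - 72*y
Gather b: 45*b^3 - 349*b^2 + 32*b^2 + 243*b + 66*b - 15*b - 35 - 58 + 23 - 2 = 45*b^3 - 317*b^2 + 294*b - 72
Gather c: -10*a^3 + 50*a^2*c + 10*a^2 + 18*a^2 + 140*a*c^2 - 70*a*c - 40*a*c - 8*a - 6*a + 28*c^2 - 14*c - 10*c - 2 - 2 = -10*a^3 + 28*a^2 - 14*a + c^2*(140*a + 28) + c*(50*a^2 - 110*a - 24) - 4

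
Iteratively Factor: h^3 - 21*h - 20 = (h + 1)*(h^2 - h - 20) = (h + 1)*(h + 4)*(h - 5)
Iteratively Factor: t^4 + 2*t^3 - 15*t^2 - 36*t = (t + 3)*(t^3 - t^2 - 12*t) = (t - 4)*(t + 3)*(t^2 + 3*t) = (t - 4)*(t + 3)^2*(t)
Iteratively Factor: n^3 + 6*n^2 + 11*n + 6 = (n + 1)*(n^2 + 5*n + 6) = (n + 1)*(n + 3)*(n + 2)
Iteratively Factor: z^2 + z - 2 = (z + 2)*(z - 1)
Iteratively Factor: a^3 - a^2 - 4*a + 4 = (a - 2)*(a^2 + a - 2) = (a - 2)*(a - 1)*(a + 2)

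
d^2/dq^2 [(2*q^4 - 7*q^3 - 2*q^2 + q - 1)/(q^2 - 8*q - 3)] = 2*(2*q^6 - 48*q^5 + 366*q^4 - 100*q^3 - 417*q^2 - 156*q - 109)/(q^6 - 24*q^5 + 183*q^4 - 368*q^3 - 549*q^2 - 216*q - 27)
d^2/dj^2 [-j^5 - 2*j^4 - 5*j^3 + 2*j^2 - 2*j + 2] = -20*j^3 - 24*j^2 - 30*j + 4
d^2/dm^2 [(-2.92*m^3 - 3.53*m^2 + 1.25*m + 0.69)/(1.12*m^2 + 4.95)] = (3.5527136788005e-15*m^4 + 35.51296*m^3 + 122.615136*m^2 - 470.8638*m - 180.63837)/(1.404928*m^6 + 18.62784*m^4 + 82.3284*m^2 + 121.287375)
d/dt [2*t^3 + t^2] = 2*t*(3*t + 1)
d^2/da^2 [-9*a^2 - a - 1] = -18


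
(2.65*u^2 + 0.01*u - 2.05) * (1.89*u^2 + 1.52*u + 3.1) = 5.0085*u^4 + 4.0469*u^3 + 4.3557*u^2 - 3.085*u - 6.355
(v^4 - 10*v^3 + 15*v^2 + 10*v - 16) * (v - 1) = v^5 - 11*v^4 + 25*v^3 - 5*v^2 - 26*v + 16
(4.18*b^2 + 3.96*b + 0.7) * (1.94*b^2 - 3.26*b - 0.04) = 8.1092*b^4 - 5.9444*b^3 - 11.7188*b^2 - 2.4404*b - 0.028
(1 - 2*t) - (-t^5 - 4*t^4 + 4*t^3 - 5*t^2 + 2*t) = t^5 + 4*t^4 - 4*t^3 + 5*t^2 - 4*t + 1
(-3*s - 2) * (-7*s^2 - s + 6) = 21*s^3 + 17*s^2 - 16*s - 12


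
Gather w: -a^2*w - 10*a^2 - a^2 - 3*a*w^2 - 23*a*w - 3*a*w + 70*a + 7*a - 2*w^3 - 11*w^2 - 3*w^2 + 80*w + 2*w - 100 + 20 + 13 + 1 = -11*a^2 + 77*a - 2*w^3 + w^2*(-3*a - 14) + w*(-a^2 - 26*a + 82) - 66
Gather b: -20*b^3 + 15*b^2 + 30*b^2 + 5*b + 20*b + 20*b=-20*b^3 + 45*b^2 + 45*b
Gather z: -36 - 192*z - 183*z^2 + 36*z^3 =36*z^3 - 183*z^2 - 192*z - 36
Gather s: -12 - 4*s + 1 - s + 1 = -5*s - 10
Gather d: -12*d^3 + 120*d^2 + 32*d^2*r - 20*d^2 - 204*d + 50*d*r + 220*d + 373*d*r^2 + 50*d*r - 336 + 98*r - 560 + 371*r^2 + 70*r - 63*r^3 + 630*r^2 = -12*d^3 + d^2*(32*r + 100) + d*(373*r^2 + 100*r + 16) - 63*r^3 + 1001*r^2 + 168*r - 896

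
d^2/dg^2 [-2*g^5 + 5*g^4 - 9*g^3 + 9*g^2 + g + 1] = -40*g^3 + 60*g^2 - 54*g + 18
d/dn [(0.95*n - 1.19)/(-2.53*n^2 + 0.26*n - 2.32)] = (2.4035*n^2 - 6.0214*n - 1.8946)/(6.4009*n^4 - 1.3156*n^3 + 11.8068*n^2 - 1.2064*n + 5.3824)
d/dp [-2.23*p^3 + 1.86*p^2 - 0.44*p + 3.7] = -6.69*p^2 + 3.72*p - 0.44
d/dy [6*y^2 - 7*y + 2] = 12*y - 7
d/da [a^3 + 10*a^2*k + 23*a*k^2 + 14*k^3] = 3*a^2 + 20*a*k + 23*k^2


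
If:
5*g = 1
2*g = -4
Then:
No Solution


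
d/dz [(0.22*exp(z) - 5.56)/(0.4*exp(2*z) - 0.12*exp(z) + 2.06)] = (-0.088*exp(2*z) + 4.448*exp(z) - 0.214)*exp(z)/(0.16*exp(4*z) - 0.096*exp(3*z) + 1.6624*exp(2*z) - 0.4944*exp(z) + 4.2436)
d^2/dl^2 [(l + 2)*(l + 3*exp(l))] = 3*l*exp(l) + 12*exp(l) + 2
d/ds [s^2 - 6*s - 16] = 2*s - 6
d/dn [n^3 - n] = 3*n^2 - 1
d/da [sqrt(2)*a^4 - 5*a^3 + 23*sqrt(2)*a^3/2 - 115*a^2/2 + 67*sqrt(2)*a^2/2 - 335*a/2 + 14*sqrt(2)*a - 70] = 4*sqrt(2)*a^3 - 15*a^2 + 69*sqrt(2)*a^2/2 - 115*a + 67*sqrt(2)*a - 335/2 + 14*sqrt(2)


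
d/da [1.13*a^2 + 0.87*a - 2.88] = 2.26*a + 0.87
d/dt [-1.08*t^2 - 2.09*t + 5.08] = -2.16*t - 2.09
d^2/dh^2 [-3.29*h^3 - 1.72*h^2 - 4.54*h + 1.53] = -19.74*h - 3.44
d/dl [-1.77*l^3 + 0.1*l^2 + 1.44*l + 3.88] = -5.31*l^2 + 0.2*l + 1.44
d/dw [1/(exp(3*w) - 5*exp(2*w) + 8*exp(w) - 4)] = (-3*exp(2*w) + 10*exp(w) - 8)*exp(w)/(exp(3*w) - 5*exp(2*w) + 8*exp(w) - 4)^2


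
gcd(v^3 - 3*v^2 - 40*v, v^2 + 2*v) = v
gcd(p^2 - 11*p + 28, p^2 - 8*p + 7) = p - 7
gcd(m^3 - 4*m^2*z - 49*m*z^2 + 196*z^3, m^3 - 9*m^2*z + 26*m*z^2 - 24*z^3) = -m + 4*z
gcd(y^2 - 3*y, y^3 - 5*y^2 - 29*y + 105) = y - 3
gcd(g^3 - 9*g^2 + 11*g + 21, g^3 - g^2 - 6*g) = g - 3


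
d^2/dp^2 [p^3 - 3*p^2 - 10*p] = 6*p - 6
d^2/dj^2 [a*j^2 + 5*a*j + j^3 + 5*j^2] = 2*a + 6*j + 10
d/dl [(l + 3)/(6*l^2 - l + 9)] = (6*l^2 - l - (l + 3)*(12*l - 1) + 9)/(6*l^2 - l + 9)^2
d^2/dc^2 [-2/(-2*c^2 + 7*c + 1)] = 4*(4*c^2 - 14*c - (4*c - 7)^2 - 2)/(-2*c^2 + 7*c + 1)^3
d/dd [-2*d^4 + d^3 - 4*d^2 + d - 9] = -8*d^3 + 3*d^2 - 8*d + 1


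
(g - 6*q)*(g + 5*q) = g^2 - g*q - 30*q^2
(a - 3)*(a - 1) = a^2 - 4*a + 3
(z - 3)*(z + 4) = z^2 + z - 12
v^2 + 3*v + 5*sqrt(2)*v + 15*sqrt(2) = (v + 3)*(v + 5*sqrt(2))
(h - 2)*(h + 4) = h^2 + 2*h - 8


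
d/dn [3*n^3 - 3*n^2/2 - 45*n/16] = 9*n^2 - 3*n - 45/16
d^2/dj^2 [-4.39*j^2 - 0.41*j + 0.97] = -8.78000000000000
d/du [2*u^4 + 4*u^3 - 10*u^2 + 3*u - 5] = 8*u^3 + 12*u^2 - 20*u + 3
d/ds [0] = 0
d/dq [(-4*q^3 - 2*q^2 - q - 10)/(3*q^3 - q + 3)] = (6*q^4 + 14*q^3 + 56*q^2 - 12*q - 13)/(9*q^6 - 6*q^4 + 18*q^3 + q^2 - 6*q + 9)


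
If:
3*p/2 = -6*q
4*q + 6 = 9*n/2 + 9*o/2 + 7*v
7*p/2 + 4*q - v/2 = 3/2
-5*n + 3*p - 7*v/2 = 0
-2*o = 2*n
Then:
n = -3/40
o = 3/40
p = 3/4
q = -3/16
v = 3/4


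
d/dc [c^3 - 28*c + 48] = 3*c^2 - 28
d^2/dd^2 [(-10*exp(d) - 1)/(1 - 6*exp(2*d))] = (360*exp(4*d) + 144*exp(3*d) + 360*exp(2*d) + 24*exp(d) + 10)*exp(d)/(216*exp(6*d) - 108*exp(4*d) + 18*exp(2*d) - 1)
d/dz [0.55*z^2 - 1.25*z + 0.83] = 1.1*z - 1.25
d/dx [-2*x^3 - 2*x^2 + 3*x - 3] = -6*x^2 - 4*x + 3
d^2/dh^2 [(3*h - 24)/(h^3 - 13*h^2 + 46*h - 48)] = 6*(3*h^2 - 15*h + 19)/(h^6 - 15*h^5 + 93*h^4 - 305*h^3 + 558*h^2 - 540*h + 216)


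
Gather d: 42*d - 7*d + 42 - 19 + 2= 35*d + 25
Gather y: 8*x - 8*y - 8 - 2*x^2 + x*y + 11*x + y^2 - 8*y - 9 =-2*x^2 + 19*x + y^2 + y*(x - 16) - 17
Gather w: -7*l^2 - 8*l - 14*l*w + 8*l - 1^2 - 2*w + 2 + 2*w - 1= -7*l^2 - 14*l*w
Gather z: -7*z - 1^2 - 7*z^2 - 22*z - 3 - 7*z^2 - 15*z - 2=-14*z^2 - 44*z - 6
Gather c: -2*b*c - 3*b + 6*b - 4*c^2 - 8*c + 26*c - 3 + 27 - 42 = 3*b - 4*c^2 + c*(18 - 2*b) - 18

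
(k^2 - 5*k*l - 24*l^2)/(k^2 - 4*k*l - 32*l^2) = (k + 3*l)/(k + 4*l)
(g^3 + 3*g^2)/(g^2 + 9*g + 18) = g^2/(g + 6)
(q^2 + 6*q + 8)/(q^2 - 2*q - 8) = (q + 4)/(q - 4)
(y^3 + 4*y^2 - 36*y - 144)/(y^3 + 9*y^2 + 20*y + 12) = (y^2 - 2*y - 24)/(y^2 + 3*y + 2)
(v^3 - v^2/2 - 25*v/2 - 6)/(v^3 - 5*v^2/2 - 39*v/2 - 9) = (v - 4)/(v - 6)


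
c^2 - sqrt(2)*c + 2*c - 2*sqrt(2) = (c + 2)*(c - sqrt(2))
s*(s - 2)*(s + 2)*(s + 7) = s^4 + 7*s^3 - 4*s^2 - 28*s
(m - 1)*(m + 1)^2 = m^3 + m^2 - m - 1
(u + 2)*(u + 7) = u^2 + 9*u + 14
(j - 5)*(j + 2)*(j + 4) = j^3 + j^2 - 22*j - 40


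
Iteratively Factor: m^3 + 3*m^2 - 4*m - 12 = (m - 2)*(m^2 + 5*m + 6) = (m - 2)*(m + 3)*(m + 2)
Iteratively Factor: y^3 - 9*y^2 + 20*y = (y - 5)*(y^2 - 4*y) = (y - 5)*(y - 4)*(y)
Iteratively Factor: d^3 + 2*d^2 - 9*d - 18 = (d + 3)*(d^2 - d - 6) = (d - 3)*(d + 3)*(d + 2)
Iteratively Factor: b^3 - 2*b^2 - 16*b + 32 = (b - 4)*(b^2 + 2*b - 8) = (b - 4)*(b - 2)*(b + 4)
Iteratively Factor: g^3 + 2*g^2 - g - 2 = (g + 1)*(g^2 + g - 2) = (g + 1)*(g + 2)*(g - 1)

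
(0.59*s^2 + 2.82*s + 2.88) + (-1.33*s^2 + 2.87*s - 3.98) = -0.74*s^2 + 5.69*s - 1.1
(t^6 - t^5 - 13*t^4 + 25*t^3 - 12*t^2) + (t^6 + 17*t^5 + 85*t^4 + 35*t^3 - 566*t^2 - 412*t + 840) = 2*t^6 + 16*t^5 + 72*t^4 + 60*t^3 - 578*t^2 - 412*t + 840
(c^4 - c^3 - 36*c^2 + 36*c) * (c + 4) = c^5 + 3*c^4 - 40*c^3 - 108*c^2 + 144*c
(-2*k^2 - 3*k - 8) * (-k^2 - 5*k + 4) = 2*k^4 + 13*k^3 + 15*k^2 + 28*k - 32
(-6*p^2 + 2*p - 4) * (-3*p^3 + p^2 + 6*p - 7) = 18*p^5 - 12*p^4 - 22*p^3 + 50*p^2 - 38*p + 28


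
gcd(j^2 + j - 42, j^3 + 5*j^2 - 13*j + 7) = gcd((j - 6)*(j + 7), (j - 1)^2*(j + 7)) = j + 7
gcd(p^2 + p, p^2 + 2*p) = p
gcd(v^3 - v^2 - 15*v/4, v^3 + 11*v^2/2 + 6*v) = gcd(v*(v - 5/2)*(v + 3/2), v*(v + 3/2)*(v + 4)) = v^2 + 3*v/2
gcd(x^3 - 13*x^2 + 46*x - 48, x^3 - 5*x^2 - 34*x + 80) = x^2 - 10*x + 16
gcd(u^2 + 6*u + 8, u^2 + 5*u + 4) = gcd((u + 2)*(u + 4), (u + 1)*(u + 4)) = u + 4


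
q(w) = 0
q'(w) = 0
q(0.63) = 0.00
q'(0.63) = 0.00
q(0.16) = 0.00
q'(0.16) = 0.00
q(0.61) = 0.00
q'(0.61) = 0.00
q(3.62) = 0.00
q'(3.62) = 0.00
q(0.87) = 0.00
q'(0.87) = 0.00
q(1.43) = 0.00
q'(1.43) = 0.00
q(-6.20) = 0.00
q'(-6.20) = 0.00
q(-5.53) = 0.00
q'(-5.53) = 0.00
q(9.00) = 0.00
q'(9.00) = 0.00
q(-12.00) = 0.00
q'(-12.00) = 0.00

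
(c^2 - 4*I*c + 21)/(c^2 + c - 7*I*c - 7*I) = (c + 3*I)/(c + 1)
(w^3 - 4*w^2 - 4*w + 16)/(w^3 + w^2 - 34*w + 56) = (w + 2)/(w + 7)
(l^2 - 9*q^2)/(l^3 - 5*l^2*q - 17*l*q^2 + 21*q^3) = (l - 3*q)/(l^2 - 8*l*q + 7*q^2)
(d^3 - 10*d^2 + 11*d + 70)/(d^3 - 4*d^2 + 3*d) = (d^3 - 10*d^2 + 11*d + 70)/(d*(d^2 - 4*d + 3))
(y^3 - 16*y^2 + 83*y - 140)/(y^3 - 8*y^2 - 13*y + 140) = (y - 4)/(y + 4)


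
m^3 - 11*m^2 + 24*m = m*(m - 8)*(m - 3)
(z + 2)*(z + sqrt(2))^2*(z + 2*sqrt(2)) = z^4 + 2*z^3 + 4*sqrt(2)*z^3 + 10*z^2 + 8*sqrt(2)*z^2 + 4*sqrt(2)*z + 20*z + 8*sqrt(2)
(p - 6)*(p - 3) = p^2 - 9*p + 18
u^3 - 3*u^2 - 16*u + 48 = (u - 4)*(u - 3)*(u + 4)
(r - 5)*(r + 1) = r^2 - 4*r - 5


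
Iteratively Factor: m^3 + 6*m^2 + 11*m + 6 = (m + 3)*(m^2 + 3*m + 2) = (m + 2)*(m + 3)*(m + 1)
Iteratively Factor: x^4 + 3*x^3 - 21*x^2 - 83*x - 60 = (x + 4)*(x^3 - x^2 - 17*x - 15) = (x + 1)*(x + 4)*(x^2 - 2*x - 15) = (x - 5)*(x + 1)*(x + 4)*(x + 3)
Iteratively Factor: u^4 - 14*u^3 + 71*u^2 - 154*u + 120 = (u - 3)*(u^3 - 11*u^2 + 38*u - 40) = (u - 3)*(u - 2)*(u^2 - 9*u + 20) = (u - 4)*(u - 3)*(u - 2)*(u - 5)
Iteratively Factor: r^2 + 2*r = (r)*(r + 2)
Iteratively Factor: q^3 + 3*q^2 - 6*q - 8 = (q - 2)*(q^2 + 5*q + 4) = (q - 2)*(q + 1)*(q + 4)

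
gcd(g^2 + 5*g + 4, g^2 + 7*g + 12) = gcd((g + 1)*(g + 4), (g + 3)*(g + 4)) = g + 4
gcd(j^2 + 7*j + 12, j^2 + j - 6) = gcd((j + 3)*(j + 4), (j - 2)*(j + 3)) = j + 3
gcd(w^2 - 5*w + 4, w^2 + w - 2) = w - 1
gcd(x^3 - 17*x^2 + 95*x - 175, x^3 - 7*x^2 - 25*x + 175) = x^2 - 12*x + 35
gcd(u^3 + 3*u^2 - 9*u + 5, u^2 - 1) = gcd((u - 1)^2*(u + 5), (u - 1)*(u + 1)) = u - 1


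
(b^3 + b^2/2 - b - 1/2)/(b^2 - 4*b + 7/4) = 2*(2*b^3 + b^2 - 2*b - 1)/(4*b^2 - 16*b + 7)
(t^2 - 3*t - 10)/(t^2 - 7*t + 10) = (t + 2)/(t - 2)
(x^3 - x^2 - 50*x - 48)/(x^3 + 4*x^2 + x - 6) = (x^3 - x^2 - 50*x - 48)/(x^3 + 4*x^2 + x - 6)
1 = 1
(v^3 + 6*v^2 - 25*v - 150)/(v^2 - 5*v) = v + 11 + 30/v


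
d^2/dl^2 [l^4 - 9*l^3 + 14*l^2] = 12*l^2 - 54*l + 28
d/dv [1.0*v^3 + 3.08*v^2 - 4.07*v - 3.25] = 3.0*v^2 + 6.16*v - 4.07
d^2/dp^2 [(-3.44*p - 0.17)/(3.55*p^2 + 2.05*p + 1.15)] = (-(3.44*p + 0.17)*(7.1*p + 2.05)*(14.2*p + 4.1) + (73.272*p + 15.311)*(3.55*p^2 + 2.05*p + 1.15))/(3.55*p^2 + 2.05*p + 1.15)^3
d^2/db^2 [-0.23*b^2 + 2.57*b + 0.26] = -0.460000000000000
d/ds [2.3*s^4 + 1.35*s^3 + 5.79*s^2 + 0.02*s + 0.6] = 9.2*s^3 + 4.05*s^2 + 11.58*s + 0.02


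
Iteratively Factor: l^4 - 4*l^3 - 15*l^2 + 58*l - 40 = (l + 4)*(l^3 - 8*l^2 + 17*l - 10) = (l - 2)*(l + 4)*(l^2 - 6*l + 5) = (l - 2)*(l - 1)*(l + 4)*(l - 5)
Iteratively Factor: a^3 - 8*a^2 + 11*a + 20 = (a + 1)*(a^2 - 9*a + 20) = (a - 5)*(a + 1)*(a - 4)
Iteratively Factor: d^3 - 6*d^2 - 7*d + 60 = (d + 3)*(d^2 - 9*d + 20) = (d - 4)*(d + 3)*(d - 5)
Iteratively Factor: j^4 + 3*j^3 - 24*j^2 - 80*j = (j)*(j^3 + 3*j^2 - 24*j - 80) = j*(j + 4)*(j^2 - j - 20) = j*(j - 5)*(j + 4)*(j + 4)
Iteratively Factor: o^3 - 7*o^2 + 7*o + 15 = (o - 3)*(o^2 - 4*o - 5) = (o - 5)*(o - 3)*(o + 1)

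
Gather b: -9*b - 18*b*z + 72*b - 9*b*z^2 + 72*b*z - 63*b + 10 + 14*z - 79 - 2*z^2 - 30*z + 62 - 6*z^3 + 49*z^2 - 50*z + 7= b*(-9*z^2 + 54*z) - 6*z^3 + 47*z^2 - 66*z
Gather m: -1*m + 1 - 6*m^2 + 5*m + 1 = -6*m^2 + 4*m + 2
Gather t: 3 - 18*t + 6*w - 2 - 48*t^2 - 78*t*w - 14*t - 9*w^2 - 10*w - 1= -48*t^2 + t*(-78*w - 32) - 9*w^2 - 4*w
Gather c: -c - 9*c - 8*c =-18*c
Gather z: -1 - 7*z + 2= 1 - 7*z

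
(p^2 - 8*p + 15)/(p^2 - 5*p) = (p - 3)/p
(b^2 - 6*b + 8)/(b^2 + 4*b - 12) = (b - 4)/(b + 6)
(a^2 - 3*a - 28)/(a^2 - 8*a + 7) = (a + 4)/(a - 1)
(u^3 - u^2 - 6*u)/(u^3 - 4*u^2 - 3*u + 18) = u/(u - 3)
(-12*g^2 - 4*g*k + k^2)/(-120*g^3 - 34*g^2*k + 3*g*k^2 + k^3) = (2*g + k)/(20*g^2 + 9*g*k + k^2)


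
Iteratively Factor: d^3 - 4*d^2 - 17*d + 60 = (d + 4)*(d^2 - 8*d + 15) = (d - 5)*(d + 4)*(d - 3)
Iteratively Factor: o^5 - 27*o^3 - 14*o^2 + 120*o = (o)*(o^4 - 27*o^2 - 14*o + 120) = o*(o - 2)*(o^3 + 2*o^2 - 23*o - 60) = o*(o - 2)*(o + 3)*(o^2 - o - 20) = o*(o - 2)*(o + 3)*(o + 4)*(o - 5)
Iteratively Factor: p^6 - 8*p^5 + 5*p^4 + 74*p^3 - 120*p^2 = (p - 2)*(p^5 - 6*p^4 - 7*p^3 + 60*p^2) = p*(p - 2)*(p^4 - 6*p^3 - 7*p^2 + 60*p) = p*(p - 2)*(p + 3)*(p^3 - 9*p^2 + 20*p) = p*(p - 4)*(p - 2)*(p + 3)*(p^2 - 5*p) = p^2*(p - 4)*(p - 2)*(p + 3)*(p - 5)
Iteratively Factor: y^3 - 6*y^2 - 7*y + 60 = (y + 3)*(y^2 - 9*y + 20) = (y - 4)*(y + 3)*(y - 5)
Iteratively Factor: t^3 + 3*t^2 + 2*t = (t + 1)*(t^2 + 2*t) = t*(t + 1)*(t + 2)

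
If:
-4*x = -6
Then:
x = 3/2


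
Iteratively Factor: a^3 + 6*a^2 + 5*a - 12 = (a + 4)*(a^2 + 2*a - 3) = (a - 1)*(a + 4)*(a + 3)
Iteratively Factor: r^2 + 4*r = (r)*(r + 4)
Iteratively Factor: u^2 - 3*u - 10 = (u - 5)*(u + 2)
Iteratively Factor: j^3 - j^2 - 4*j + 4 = (j - 2)*(j^2 + j - 2) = (j - 2)*(j + 2)*(j - 1)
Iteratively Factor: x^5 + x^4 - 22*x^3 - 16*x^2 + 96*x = (x - 2)*(x^4 + 3*x^3 - 16*x^2 - 48*x) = x*(x - 2)*(x^3 + 3*x^2 - 16*x - 48) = x*(x - 2)*(x + 4)*(x^2 - x - 12) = x*(x - 4)*(x - 2)*(x + 4)*(x + 3)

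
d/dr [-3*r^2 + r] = 1 - 6*r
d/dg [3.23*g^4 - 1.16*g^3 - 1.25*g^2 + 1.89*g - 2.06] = 12.92*g^3 - 3.48*g^2 - 2.5*g + 1.89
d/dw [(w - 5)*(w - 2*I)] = 2*w - 5 - 2*I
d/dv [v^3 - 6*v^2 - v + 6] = 3*v^2 - 12*v - 1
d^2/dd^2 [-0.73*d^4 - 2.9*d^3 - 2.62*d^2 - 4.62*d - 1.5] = -8.76*d^2 - 17.4*d - 5.24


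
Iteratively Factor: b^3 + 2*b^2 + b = (b + 1)*(b^2 + b) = (b + 1)^2*(b)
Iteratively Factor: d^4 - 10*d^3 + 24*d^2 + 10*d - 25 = (d - 5)*(d^3 - 5*d^2 - d + 5) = (d - 5)*(d - 1)*(d^2 - 4*d - 5) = (d - 5)*(d - 1)*(d + 1)*(d - 5)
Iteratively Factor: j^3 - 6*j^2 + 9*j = (j - 3)*(j^2 - 3*j) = (j - 3)^2*(j)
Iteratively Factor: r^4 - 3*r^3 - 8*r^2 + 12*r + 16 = (r - 4)*(r^3 + r^2 - 4*r - 4) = (r - 4)*(r + 1)*(r^2 - 4) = (r - 4)*(r + 1)*(r + 2)*(r - 2)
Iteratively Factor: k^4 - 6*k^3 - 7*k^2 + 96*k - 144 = (k + 4)*(k^3 - 10*k^2 + 33*k - 36) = (k - 4)*(k + 4)*(k^2 - 6*k + 9) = (k - 4)*(k - 3)*(k + 4)*(k - 3)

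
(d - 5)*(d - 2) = d^2 - 7*d + 10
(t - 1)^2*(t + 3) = t^3 + t^2 - 5*t + 3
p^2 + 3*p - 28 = (p - 4)*(p + 7)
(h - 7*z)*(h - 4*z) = h^2 - 11*h*z + 28*z^2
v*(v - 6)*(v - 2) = v^3 - 8*v^2 + 12*v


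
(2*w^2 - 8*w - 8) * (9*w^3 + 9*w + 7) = 18*w^5 - 72*w^4 - 54*w^3 - 58*w^2 - 128*w - 56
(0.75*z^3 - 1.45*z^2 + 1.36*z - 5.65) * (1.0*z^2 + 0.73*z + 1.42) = 0.75*z^5 - 0.9025*z^4 + 1.3665*z^3 - 6.7162*z^2 - 2.1933*z - 8.023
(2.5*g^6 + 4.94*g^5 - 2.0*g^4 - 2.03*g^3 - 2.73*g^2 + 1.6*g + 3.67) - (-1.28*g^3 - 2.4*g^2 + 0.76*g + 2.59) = 2.5*g^6 + 4.94*g^5 - 2.0*g^4 - 0.75*g^3 - 0.33*g^2 + 0.84*g + 1.08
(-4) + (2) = -2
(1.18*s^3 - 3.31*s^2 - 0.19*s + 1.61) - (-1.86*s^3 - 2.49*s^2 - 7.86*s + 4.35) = 3.04*s^3 - 0.82*s^2 + 7.67*s - 2.74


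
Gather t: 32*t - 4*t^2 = -4*t^2 + 32*t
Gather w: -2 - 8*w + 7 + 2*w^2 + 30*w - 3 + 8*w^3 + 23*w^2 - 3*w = 8*w^3 + 25*w^2 + 19*w + 2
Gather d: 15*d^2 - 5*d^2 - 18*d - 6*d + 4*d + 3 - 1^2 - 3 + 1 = 10*d^2 - 20*d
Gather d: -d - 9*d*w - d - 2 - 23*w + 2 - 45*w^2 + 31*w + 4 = d*(-9*w - 2) - 45*w^2 + 8*w + 4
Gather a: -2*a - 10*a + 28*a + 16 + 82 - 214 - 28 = 16*a - 144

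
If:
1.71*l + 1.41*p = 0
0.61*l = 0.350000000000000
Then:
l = 0.57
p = -0.70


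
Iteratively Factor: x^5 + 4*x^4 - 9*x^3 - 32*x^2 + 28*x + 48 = (x + 4)*(x^4 - 9*x^2 + 4*x + 12) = (x - 2)*(x + 4)*(x^3 + 2*x^2 - 5*x - 6) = (x - 2)*(x + 1)*(x + 4)*(x^2 + x - 6) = (x - 2)*(x + 1)*(x + 3)*(x + 4)*(x - 2)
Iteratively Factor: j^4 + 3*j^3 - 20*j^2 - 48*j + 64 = (j + 4)*(j^3 - j^2 - 16*j + 16) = (j + 4)^2*(j^2 - 5*j + 4) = (j - 4)*(j + 4)^2*(j - 1)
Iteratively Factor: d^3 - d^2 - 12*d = (d + 3)*(d^2 - 4*d) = (d - 4)*(d + 3)*(d)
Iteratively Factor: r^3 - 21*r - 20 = (r - 5)*(r^2 + 5*r + 4) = (r - 5)*(r + 1)*(r + 4)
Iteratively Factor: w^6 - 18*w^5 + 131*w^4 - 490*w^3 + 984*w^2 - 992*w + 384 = (w - 4)*(w^5 - 14*w^4 + 75*w^3 - 190*w^2 + 224*w - 96) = (w - 4)^2*(w^4 - 10*w^3 + 35*w^2 - 50*w + 24) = (w - 4)^3*(w^3 - 6*w^2 + 11*w - 6) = (w - 4)^3*(w - 3)*(w^2 - 3*w + 2) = (w - 4)^3*(w - 3)*(w - 1)*(w - 2)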